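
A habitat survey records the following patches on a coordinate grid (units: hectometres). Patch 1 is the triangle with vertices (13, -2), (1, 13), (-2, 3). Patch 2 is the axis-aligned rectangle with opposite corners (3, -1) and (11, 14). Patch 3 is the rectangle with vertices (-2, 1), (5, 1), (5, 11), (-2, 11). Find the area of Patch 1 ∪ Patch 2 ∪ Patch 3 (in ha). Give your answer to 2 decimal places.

By inclusion–exclusion:
Individual areas: |Patch 1| = 82.5, |Patch 2| = 120, |Patch 3| = 70.
|Patch 1∩Patch 2| = 43.8333.
|Patch 1∩Patch 3| = 50.8.
|Patch 2∩Patch 3|: x∈[3,5], y∈[1,11] → 2·10 = 20.
|Patch 1∩Patch 2∩Patch 3| = 16.3333.
|Patch 1 ∪ Patch 2 ∪ Patch 3| = 272.5 − 114.6333 + 16.3333 = 174.20.

174.20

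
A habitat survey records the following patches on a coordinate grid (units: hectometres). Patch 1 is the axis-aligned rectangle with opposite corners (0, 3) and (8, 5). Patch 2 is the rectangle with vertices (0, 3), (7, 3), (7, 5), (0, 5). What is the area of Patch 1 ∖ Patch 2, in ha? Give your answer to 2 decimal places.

|Patch 1∩Patch 2|: x∈[0,7], y∈[3,5] → 7·2 = 14.
|Patch 1| = 16.
|Patch 1 ∖ Patch 2| = |Patch 1| − |Patch 1∩Patch 2| = 16 − 14 = 2.00.

2.00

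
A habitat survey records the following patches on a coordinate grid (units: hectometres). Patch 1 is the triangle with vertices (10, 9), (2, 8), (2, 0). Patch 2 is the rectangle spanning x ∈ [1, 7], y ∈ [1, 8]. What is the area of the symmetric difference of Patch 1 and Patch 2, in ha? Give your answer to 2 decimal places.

23.01

|Patch 1| = 32, |Patch 2| = 42, |Patch 1∩Patch 2| = 25.4931.
|Patch 1 △ Patch 2| = |Patch 1| + |Patch 2| − 2·|Patch 1∩Patch 2| = 32 + 42 − 50.9861 = 23.01.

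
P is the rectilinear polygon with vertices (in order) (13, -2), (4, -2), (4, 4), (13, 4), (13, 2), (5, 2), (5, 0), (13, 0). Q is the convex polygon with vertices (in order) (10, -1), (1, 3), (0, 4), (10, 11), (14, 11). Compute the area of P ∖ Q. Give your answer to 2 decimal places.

|P| = 38, |P∩Q| = 16.5139.
|P ∖ Q| = |P| − |P∩Q| = 38 − 16.5139 = 21.49.

21.49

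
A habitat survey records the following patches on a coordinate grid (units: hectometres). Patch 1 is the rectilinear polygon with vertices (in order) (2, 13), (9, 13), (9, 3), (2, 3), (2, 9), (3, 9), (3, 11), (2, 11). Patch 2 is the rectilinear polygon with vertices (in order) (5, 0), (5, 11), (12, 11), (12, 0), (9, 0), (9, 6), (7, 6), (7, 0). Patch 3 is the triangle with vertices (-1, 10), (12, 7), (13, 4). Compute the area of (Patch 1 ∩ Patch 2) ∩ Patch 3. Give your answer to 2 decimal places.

|Patch 1 ∩ Patch 2| = 26.
|(Patch 1 ∩ Patch 2) ∩ Patch 3| = 6.23.

6.23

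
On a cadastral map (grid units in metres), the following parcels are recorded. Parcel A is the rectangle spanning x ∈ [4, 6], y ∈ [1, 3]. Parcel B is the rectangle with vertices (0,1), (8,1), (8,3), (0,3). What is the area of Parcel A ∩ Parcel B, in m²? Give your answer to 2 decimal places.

|Parcel A∩Parcel B|: x∈[4,6], y∈[1,3] → 2·2 = 4.

4.00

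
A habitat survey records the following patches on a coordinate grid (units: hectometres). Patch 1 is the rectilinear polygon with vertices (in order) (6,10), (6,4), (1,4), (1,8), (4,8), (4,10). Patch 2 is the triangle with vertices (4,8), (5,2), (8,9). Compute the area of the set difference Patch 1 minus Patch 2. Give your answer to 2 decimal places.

|Patch 1| = 24, |Patch 1∩Patch 2| = 7.1429.
|Patch 1 ∖ Patch 2| = |Patch 1| − |Patch 1∩Patch 2| = 24 − 7.1429 = 16.86.

16.86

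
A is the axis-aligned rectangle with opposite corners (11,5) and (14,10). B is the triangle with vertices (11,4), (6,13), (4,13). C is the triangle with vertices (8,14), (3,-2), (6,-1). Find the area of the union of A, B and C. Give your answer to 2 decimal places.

By inclusion–exclusion:
Individual areas: |A| = 15, |B| = 9, |C| = 21.5.
|A∩B| = 0.
|A∩C| = 0.
|B∩C| = 1.0802.
|A∩B∩C| = 0.
|A ∪ B ∪ C| = 45.5 − 1.0802 + 0 = 44.42.

44.42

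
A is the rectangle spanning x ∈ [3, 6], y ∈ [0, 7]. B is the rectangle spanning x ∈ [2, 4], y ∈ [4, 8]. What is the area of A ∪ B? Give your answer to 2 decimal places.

By inclusion–exclusion:
Individual areas: |A| = 21, |B| = 8.
|A∩B|: x∈[3,4], y∈[4,7] → 1·3 = 3.
|A ∪ B| = 29 − 3 = 26.00.

26.00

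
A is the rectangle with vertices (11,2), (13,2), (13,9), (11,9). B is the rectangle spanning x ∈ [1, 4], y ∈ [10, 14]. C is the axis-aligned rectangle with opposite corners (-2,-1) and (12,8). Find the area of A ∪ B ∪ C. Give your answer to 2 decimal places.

By inclusion–exclusion:
Individual areas: |A| = 14, |B| = 12, |C| = 126.
|A∩B| = 0 (no overlap).
|A∩C|: x∈[11,12], y∈[2,8] → 1·6 = 6.
|B∩C| = 0 (no overlap).
|A∩B∩C| = 0.
|A ∪ B ∪ C| = 152 − 6 + 0 = 146.00.

146.00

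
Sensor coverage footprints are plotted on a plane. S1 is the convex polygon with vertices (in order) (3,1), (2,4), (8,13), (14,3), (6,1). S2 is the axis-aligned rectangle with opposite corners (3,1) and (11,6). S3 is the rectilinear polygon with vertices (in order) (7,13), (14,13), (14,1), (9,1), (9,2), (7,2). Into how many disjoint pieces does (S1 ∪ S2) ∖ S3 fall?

(S1 ∪ S2) ∖ S3 is a single connected region.

1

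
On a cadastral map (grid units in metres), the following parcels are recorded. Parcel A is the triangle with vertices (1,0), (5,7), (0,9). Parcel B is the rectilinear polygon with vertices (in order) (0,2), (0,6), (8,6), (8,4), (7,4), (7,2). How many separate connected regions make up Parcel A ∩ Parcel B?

Parcel A ∩ Parcel B is a single connected region.

1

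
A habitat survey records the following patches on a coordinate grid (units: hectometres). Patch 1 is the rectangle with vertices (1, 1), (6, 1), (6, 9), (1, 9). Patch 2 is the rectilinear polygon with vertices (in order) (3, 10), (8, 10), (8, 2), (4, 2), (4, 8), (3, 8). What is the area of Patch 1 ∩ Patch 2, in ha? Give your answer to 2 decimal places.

15.00

The intersection is the polygon with vertices (6,9), (6,2), (4,2), (4,8), (3,8), (3,9).
By the shoelace formula its area is 15.00.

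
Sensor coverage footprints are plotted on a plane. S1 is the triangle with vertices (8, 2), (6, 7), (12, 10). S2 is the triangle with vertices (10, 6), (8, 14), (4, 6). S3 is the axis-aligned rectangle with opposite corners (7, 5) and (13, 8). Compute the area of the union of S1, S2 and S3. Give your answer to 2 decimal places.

43.45

By inclusion–exclusion:
Individual areas: |S1| = 18, |S2| = 24, |S3| = 18.
|S1∩S2| = 6.8.
|S1∩S3| = 9.5.
|S2∩S3| = 5.5.
|S1∩S2∩S3| = 5.25.
|S1 ∪ S2 ∪ S3| = 60 − 21.8 + 5.25 = 43.45.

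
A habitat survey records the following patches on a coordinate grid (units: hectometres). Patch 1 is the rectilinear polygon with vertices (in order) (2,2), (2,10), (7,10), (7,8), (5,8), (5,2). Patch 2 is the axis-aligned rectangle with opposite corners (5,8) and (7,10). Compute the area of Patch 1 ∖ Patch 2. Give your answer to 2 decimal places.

|Patch 1| = 28, |Patch 1∩Patch 2| = 4.
|Patch 1 ∖ Patch 2| = |Patch 1| − |Patch 1∩Patch 2| = 28 − 4 = 24.00.

24.00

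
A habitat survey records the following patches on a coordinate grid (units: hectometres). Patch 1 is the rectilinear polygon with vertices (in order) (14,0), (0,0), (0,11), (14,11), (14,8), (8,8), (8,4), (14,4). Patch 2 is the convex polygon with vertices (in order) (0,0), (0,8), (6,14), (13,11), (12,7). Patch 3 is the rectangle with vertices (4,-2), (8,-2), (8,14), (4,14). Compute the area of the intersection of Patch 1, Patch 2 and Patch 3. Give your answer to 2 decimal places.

The intersection is the polygon with vertices (8,11), (8,8), (8,4.667), (4,2.333), (4,11).
By the shoelace formula its area is 30.00.

30.00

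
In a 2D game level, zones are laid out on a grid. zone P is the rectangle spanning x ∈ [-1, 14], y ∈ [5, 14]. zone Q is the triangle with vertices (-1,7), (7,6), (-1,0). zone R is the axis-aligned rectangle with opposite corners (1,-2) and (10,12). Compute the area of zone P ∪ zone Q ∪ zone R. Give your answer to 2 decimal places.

206.50

By inclusion–exclusion:
Individual areas: |zone P| = 135, |zone Q| = 28, |zone R| = 126.
|zone P∩zone Q| = 11.3333.
|zone P∩zone R|: x∈[1,10], y∈[5,12] → 9·7 = 63.
|zone Q∩zone R| = 15.75.
|zone P∩zone Q∩zone R| = 7.5833.
|zone P ∪ zone Q ∪ zone R| = 289 − 90.0833 + 7.5833 = 206.50.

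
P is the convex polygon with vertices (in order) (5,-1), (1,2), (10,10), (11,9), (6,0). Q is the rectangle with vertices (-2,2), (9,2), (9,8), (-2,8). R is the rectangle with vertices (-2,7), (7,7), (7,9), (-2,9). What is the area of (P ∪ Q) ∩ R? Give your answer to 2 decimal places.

9.00

The region (P ∪ Q) ∩ R is the polygon with vertices (-2,8), (7,8), (7,7), (-2,7).
By the shoelace formula its area is 9.00.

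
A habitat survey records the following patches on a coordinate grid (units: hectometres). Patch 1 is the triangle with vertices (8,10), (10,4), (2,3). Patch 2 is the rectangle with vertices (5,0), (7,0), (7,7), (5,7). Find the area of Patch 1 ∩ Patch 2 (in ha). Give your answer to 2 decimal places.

The intersection is the polygon with vertices (5,3.375), (5,6.5), (5.429,7), (7,7), (7,3.625).
By the shoelace formula its area is 6.89.

6.89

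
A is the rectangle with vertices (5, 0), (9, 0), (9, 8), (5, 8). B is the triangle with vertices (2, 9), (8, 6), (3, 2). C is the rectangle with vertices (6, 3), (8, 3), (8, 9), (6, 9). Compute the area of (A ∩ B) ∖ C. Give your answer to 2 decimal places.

3.25

|A ∩ B| = 5.85.
|(A ∩ B) ∩ C| = 2.6.
|(A ∩ B) ∖ C| = 5.85 − 2.6 = 3.25.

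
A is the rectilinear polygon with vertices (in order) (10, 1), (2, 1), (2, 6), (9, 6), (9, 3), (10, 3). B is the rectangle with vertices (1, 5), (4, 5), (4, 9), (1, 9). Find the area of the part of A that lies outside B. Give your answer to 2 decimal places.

35.00

|A| = 37, |A∩B| = 2.
|A ∖ B| = |A| − |A∩B| = 37 − 2 = 35.00.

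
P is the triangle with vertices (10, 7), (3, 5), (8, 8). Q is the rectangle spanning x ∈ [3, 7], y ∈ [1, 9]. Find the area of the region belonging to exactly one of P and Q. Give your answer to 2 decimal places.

32.47

|P| = 5.5, |Q| = 32, |P∩Q| = 2.5143.
|P △ Q| = |P| + |Q| − 2·|P∩Q| = 5.5 + 32 − 5.0286 = 32.47.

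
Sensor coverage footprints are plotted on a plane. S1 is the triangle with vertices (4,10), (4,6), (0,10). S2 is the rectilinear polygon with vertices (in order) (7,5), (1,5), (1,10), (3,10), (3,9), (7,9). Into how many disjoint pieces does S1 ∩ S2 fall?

1

S1 ∩ S2 is a single connected region.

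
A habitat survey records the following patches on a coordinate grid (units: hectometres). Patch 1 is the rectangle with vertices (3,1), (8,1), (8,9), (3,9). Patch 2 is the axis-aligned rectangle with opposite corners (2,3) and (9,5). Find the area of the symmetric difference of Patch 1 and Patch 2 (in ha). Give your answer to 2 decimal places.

|Patch 1∩Patch 2|: x∈[3,8], y∈[3,5] → 5·2 = 10.
|Patch 1 △ Patch 2| = |Patch 1| + |Patch 2| − 2·|Patch 1∩Patch 2| = 40 + 14 − 20 = 34.00.

34.00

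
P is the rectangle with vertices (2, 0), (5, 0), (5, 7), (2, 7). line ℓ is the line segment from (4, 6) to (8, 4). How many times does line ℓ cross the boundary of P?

1

The segment meets the boundary at (5,5.5).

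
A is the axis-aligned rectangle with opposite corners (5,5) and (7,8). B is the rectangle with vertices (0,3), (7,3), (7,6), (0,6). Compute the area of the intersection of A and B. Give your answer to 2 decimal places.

|A∩B|: x∈[5,7], y∈[5,6] → 2·1 = 2.

2.00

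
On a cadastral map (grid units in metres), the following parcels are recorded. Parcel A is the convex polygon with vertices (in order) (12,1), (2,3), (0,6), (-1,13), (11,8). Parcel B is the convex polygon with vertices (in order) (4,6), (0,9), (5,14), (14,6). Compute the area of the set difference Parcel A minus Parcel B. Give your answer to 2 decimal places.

|Parcel A| = 92, |Parcel A∩Parcel B| = 36.9622.
|Parcel A ∖ Parcel B| = |Parcel A| − |Parcel A∩Parcel B| = 92 − 36.9622 = 55.04.

55.04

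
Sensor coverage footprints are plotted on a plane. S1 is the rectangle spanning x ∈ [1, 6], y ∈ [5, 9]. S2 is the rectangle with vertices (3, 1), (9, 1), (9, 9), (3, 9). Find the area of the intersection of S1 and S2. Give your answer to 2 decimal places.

12.00

|S1∩S2|: x∈[3,6], y∈[5,9] → 3·4 = 12.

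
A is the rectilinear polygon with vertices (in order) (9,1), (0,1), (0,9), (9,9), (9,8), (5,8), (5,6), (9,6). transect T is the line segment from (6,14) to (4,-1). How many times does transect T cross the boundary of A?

4

The segment meets the boundary at (4.267,1), (5.2,8), (5,6.5), (5.333,9).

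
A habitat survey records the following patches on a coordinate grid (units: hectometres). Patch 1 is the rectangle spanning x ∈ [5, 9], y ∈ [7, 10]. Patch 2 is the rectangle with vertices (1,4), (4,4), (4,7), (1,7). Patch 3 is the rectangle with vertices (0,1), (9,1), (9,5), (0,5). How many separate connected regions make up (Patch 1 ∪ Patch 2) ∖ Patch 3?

2

(Patch 1 ∪ Patch 2) ∖ Patch 3 splits into 2 disjoint pieces (area 12, area 6).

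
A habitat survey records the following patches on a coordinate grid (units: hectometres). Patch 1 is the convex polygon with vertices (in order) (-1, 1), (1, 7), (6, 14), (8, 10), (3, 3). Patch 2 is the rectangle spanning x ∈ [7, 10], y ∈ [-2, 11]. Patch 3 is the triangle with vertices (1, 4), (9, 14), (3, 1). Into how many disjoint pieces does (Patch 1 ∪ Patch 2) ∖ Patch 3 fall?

(Patch 1 ∪ Patch 2) ∖ Patch 3 splits into 2 disjoint pieces (area 25.0385, area 39.3318).

2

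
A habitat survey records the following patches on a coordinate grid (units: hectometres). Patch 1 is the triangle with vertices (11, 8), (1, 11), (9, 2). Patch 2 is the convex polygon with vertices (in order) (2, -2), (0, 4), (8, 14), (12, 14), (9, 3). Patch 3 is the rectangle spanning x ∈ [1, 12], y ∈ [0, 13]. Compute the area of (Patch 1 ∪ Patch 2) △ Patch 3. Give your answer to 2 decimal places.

59.09

|Patch 1 ∪ Patch 2| = 103.6237.
|(Patch 1 ∪ Patch 2) ∩ Patch 3| = 93.7684.
|(Patch 1 ∪ Patch 2) △ Patch 3| = 103.6237 + 143 − 187.5368 = 59.09.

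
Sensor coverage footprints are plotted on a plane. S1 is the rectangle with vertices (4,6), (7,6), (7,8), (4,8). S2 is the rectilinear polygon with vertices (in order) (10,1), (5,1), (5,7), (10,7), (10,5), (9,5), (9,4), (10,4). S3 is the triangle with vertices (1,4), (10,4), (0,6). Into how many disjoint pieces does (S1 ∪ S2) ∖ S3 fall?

(S1 ∪ S2) ∖ S3 splits into 2 disjoint pieces (area 15.6, area 15).

2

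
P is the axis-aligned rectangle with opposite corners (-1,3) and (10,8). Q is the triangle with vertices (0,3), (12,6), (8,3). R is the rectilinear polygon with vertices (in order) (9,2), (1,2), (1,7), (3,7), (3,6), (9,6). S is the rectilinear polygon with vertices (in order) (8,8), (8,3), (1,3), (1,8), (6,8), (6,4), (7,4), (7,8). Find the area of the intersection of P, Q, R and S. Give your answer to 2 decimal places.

7.25

The intersection is the polygon with vertices (1,3), (1,3.25), (6,4.5), (6,4), (7,4), (7,4.75), (8,5), (8,3).
By the shoelace formula its area is 7.25.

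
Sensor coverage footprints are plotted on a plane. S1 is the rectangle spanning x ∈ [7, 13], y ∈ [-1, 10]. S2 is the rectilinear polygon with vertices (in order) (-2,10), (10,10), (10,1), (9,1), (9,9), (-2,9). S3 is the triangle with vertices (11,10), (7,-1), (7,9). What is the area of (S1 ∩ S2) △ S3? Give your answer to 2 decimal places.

22.50

|S1 ∩ S2| = 11.
|(S1 ∩ S2) ∩ S3| = 4.25.
|(S1 ∩ S2) △ S3| = 11 + 20 − 8.5 = 22.50.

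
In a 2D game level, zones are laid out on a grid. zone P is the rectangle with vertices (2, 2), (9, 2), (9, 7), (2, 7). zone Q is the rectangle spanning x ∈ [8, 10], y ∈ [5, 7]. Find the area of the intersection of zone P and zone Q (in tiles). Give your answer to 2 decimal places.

2.00

|zone P∩zone Q|: x∈[8,9], y∈[5,7] → 1·2 = 2.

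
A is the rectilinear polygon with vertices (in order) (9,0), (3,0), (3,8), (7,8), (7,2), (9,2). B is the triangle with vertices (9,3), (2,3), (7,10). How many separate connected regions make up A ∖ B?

A ∖ B splits into 2 disjoint pieces (area 16, area 4.6286).

2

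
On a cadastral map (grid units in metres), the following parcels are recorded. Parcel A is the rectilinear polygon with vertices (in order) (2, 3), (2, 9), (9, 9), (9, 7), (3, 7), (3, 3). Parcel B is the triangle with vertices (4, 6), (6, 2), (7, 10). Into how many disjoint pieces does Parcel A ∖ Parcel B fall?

Parcel A ∖ Parcel B splits into 2 disjoint pieces (area 11, area 4.5).

2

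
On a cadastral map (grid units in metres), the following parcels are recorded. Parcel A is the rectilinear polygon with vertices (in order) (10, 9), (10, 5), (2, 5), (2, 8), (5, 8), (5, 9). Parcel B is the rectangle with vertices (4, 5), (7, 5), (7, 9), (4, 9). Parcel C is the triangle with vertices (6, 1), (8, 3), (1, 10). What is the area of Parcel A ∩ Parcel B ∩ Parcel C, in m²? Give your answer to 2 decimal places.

The intersection is the polygon with vertices (4,7), (6,5), (4,5).
By the shoelace formula its area is 2.00.

2.00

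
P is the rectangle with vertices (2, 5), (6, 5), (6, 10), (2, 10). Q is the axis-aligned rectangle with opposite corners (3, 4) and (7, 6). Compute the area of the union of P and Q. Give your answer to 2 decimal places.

By inclusion–exclusion:
Individual areas: |P| = 20, |Q| = 8.
|P∩Q|: x∈[3,6], y∈[5,6] → 3·1 = 3.
|P ∪ Q| = 28 − 3 = 25.00.

25.00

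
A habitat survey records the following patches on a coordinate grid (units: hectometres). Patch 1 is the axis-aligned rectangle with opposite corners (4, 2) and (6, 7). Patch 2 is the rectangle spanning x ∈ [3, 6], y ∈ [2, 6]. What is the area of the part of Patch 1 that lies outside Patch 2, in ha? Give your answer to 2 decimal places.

2.00

|Patch 1∩Patch 2|: x∈[4,6], y∈[2,6] → 2·4 = 8.
|Patch 1| = 10.
|Patch 1 ∖ Patch 2| = |Patch 1| − |Patch 1∩Patch 2| = 10 − 8 = 2.00.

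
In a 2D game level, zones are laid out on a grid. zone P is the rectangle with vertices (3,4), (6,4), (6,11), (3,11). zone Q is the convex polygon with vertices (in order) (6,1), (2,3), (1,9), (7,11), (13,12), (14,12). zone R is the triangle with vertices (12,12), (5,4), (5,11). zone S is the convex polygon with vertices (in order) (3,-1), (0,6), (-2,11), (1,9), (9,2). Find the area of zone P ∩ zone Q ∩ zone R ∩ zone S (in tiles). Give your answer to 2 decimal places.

The intersection is the polygon with vertices (5,4), (5,5.5), (5.743,4.85).
By the shoelace formula its area is 0.56.

0.56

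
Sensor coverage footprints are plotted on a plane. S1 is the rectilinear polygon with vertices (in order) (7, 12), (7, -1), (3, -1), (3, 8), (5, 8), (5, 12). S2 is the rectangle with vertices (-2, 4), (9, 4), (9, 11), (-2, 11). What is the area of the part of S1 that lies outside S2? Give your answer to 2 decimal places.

|S1| = 44, |S1∩S2| = 22.
|S1 ∖ S2| = |S1| − |S1∩S2| = 44 − 22 = 22.00.

22.00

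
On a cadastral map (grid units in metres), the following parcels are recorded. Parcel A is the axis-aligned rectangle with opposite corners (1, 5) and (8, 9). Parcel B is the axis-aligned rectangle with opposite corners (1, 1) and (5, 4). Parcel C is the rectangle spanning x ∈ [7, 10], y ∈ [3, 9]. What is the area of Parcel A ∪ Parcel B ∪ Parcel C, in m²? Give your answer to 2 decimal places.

54.00

By inclusion–exclusion:
Individual areas: |Parcel A| = 28, |Parcel B| = 12, |Parcel C| = 18.
|Parcel A∩Parcel B| = 0 (no overlap).
|Parcel A∩Parcel C|: x∈[7,8], y∈[5,9] → 1·4 = 4.
|Parcel B∩Parcel C| = 0 (no overlap).
|Parcel A∩Parcel B∩Parcel C| = 0.
|Parcel A ∪ Parcel B ∪ Parcel C| = 58 − 4 + 0 = 54.00.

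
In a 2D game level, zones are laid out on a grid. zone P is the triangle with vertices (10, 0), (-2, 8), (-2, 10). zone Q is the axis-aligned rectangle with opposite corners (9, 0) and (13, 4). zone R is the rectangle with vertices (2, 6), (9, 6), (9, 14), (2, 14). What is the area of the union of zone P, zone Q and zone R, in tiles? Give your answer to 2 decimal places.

By inclusion–exclusion:
Individual areas: |zone P| = 12, |zone Q| = 16, |zone R| = 56.
|zone P∩zone Q| = 0.0833.
|zone P∩zone R| = 0.2667.
|zone Q∩zone R| = 0 (no overlap).
|zone P∩zone Q∩zone R| = 0.
|zone P ∪ zone Q ∪ zone R| = 84 − 0.35 + 0 = 83.65.

83.65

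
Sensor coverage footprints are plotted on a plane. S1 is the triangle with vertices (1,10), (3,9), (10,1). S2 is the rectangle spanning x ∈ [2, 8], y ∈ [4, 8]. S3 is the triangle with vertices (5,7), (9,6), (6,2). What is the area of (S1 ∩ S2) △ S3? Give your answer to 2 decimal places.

|S1 ∩ S2| = 2.5.
|(S1 ∩ S2) ∩ S3| = 1.1088.
|(S1 ∩ S2) △ S3| = 2.5 + 9.5 − 2.2176 = 9.78.

9.78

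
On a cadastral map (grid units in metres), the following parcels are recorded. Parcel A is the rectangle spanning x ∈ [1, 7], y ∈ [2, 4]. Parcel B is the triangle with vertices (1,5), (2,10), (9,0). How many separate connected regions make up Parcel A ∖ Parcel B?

Parcel A ∖ Parcel B splits into 2 disjoint pieces (area 0.4571, area 6.4).

2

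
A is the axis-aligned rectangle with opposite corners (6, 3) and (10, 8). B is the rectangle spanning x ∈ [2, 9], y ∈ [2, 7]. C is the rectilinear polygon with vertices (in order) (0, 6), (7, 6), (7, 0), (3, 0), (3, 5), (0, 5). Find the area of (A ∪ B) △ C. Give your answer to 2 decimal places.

|A ∪ B| = 43.
|(A ∪ B) ∩ C| = 17.
|(A ∪ B) △ C| = 43 + 27 − 34 = 36.00.

36.00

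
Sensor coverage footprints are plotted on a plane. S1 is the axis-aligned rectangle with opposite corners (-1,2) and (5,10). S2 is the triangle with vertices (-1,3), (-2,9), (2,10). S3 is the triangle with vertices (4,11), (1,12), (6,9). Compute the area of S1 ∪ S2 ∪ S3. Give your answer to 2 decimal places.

By inclusion–exclusion:
Individual areas: |S1| = 48, |S2| = 12.5, |S3| = 2.
|S1∩S2| = 9.375.
|S1∩S3| = 0.1333.
|S2∩S3| = 0.
|S1∩S2∩S3| = 0.
|S1 ∪ S2 ∪ S3| = 62.5 − 9.5083 + 0 = 52.99.

52.99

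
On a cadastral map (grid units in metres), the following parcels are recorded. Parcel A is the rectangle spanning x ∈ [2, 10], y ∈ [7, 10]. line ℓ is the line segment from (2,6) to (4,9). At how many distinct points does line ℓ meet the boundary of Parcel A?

The segment meets the boundary at (2.667,7).

1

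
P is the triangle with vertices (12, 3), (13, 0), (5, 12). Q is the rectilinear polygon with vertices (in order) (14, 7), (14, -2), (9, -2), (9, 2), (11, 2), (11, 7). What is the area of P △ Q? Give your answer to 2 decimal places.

36.71

|P| = 6, |Q| = 35, |P∩Q| = 2.1429.
|P △ Q| = |P| + |Q| − 2·|P∩Q| = 6 + 35 − 4.2857 = 36.71.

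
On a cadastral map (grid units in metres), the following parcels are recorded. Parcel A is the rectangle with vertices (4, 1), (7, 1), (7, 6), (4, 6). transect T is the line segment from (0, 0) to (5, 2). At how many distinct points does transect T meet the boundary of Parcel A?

The segment meets the boundary at (4,1.6).

1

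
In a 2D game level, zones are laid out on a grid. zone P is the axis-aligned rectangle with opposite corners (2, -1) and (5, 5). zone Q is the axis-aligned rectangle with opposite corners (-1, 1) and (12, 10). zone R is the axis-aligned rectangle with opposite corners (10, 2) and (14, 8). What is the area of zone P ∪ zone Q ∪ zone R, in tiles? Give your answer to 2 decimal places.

135.00

By inclusion–exclusion:
Individual areas: |zone P| = 18, |zone Q| = 117, |zone R| = 24.
|zone P∩zone Q|: x∈[2,5], y∈[1,5] → 3·4 = 12.
|zone P∩zone R| = 0 (no overlap).
|zone Q∩zone R|: x∈[10,12], y∈[2,8] → 2·6 = 12.
|zone P∩zone Q∩zone R| = 0.
|zone P ∪ zone Q ∪ zone R| = 159 − 24 + 0 = 135.00.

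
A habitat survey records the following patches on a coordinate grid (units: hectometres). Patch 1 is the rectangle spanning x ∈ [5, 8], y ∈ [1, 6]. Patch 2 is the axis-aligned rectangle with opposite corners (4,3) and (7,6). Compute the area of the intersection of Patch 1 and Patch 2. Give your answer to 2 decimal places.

6.00

|Patch 1∩Patch 2|: x∈[5,7], y∈[3,6] → 2·3 = 6.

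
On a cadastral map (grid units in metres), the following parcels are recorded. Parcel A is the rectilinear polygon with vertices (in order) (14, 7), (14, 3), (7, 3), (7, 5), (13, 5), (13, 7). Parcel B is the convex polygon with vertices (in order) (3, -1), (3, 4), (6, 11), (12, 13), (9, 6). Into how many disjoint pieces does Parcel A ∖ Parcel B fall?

1

Parcel A ∖ Parcel B is a single connected region.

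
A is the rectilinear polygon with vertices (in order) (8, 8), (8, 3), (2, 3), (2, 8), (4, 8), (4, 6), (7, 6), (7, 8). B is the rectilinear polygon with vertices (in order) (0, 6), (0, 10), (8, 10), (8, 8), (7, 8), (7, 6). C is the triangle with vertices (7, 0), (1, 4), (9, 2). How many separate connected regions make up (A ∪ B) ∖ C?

(A ∪ B) ∖ C splits into 2 disjoint pieces (area 48.875, area 0.0833).

2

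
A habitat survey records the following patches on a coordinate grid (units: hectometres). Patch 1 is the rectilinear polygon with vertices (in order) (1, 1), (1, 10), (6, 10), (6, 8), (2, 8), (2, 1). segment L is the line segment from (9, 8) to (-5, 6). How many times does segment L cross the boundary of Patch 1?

The segment meets the boundary at (2,7), (1,6.857).

2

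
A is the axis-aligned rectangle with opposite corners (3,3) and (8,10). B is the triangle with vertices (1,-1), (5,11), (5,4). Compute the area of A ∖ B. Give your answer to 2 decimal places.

25.57

|A| = 35, |A∩B| = 9.4333.
|A ∖ B| = |A| − |A∩B| = 35 − 9.4333 = 25.57.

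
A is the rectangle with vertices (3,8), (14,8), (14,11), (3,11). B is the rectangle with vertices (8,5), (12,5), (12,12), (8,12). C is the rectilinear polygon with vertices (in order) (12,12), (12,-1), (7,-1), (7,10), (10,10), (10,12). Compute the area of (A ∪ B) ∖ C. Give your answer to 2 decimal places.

23.00

|A ∪ B| = 49.
|(A ∪ B) ∩ C| = 26.
|(A ∪ B) ∖ C| = 49 − 26 = 23.00.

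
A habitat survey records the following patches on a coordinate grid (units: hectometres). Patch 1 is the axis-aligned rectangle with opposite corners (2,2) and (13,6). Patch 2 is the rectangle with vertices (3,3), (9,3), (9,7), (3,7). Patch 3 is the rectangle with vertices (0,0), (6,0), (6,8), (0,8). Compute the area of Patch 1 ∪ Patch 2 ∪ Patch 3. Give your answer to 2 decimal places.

By inclusion–exclusion:
Individual areas: |Patch 1| = 44, |Patch 2| = 24, |Patch 3| = 48.
|Patch 1∩Patch 2|: x∈[3,9], y∈[3,6] → 6·3 = 18.
|Patch 1∩Patch 3|: x∈[2,6], y∈[2,6] → 4·4 = 16.
|Patch 2∩Patch 3|: x∈[3,6], y∈[3,7] → 3·4 = 12.
|Patch 1∩Patch 2∩Patch 3| = 9.
|Patch 1 ∪ Patch 2 ∪ Patch 3| = 116 − 46 + 9 = 79.00.

79.00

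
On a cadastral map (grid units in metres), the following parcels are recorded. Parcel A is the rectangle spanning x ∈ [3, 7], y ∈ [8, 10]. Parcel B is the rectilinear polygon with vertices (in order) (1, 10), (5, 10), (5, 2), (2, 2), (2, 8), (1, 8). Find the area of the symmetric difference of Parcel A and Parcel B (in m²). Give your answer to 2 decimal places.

|Parcel A| = 8, |Parcel B| = 26, |Parcel A∩Parcel B| = 4.
|Parcel A △ Parcel B| = |Parcel A| + |Parcel B| − 2·|Parcel A∩Parcel B| = 8 + 26 − 8 = 26.00.

26.00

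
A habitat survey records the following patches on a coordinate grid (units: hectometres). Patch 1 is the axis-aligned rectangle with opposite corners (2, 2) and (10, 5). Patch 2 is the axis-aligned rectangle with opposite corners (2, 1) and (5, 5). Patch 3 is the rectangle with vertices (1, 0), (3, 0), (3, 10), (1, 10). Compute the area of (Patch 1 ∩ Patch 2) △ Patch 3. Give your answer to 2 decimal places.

23.00

|Patch 1 ∩ Patch 2| = 9.
|(Patch 1 ∩ Patch 2) ∩ Patch 3| = 3.
|(Patch 1 ∩ Patch 2) △ Patch 3| = 9 + 20 − 6 = 23.00.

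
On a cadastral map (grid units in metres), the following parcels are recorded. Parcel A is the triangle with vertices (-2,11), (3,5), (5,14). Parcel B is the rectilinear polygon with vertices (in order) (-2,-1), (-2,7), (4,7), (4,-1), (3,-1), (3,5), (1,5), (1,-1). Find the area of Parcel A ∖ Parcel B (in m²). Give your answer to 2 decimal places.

26.39

|Parcel A| = 28.5, |Parcel A∩Parcel B| = 2.1111.
|Parcel A ∖ Parcel B| = |Parcel A| − |Parcel A∩Parcel B| = 28.5 − 2.1111 = 26.39.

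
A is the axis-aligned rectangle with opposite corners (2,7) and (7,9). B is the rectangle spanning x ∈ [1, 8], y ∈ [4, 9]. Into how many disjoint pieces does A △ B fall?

A △ B is a single connected region.

1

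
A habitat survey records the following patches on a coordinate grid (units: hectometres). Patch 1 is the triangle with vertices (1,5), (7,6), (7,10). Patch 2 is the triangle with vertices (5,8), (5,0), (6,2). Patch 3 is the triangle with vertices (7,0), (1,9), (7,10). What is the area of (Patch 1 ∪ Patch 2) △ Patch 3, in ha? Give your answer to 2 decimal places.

19.76

|Patch 1 ∪ Patch 2| = 15.5586.
|(Patch 1 ∪ Patch 2) ∩ Patch 3| = 12.9014.
|(Patch 1 ∪ Patch 2) △ Patch 3| = 15.5586 + 30 − 25.8028 = 19.76.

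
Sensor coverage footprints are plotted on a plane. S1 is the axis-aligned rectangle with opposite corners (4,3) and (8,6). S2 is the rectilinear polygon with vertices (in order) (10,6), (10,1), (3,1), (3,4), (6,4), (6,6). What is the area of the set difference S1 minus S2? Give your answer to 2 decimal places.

|S1| = 12, |S1∩S2| = 8.
|S1 ∖ S2| = |S1| − |S1∩S2| = 12 − 8 = 4.00.

4.00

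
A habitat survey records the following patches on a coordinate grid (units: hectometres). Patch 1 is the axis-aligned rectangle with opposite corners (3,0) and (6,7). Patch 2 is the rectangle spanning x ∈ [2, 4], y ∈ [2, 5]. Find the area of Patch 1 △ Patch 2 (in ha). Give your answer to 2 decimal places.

|Patch 1∩Patch 2|: x∈[3,4], y∈[2,5] → 1·3 = 3.
|Patch 1 △ Patch 2| = |Patch 1| + |Patch 2| − 2·|Patch 1∩Patch 2| = 21 + 6 − 6 = 21.00.

21.00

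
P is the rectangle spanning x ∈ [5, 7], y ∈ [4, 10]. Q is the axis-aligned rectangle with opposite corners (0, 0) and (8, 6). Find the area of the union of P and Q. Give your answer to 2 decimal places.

By inclusion–exclusion:
Individual areas: |P| = 12, |Q| = 48.
|P∩Q|: x∈[5,7], y∈[4,6] → 2·2 = 4.
|P ∪ Q| = 60 − 4 = 56.00.

56.00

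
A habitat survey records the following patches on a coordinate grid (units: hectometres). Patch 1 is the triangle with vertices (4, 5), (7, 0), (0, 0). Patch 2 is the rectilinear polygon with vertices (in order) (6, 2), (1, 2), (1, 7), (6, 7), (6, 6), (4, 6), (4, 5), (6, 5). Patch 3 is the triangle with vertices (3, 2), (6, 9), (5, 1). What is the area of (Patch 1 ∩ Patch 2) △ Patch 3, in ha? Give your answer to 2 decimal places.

|Patch 1 ∩ Patch 2| = 6.3.
|(Patch 1 ∩ Patch 2) ∩ Patch 3| = 3.4969.
|(Patch 1 ∩ Patch 2) △ Patch 3| = 6.3 + 8.5 − 6.9938 = 7.81.

7.81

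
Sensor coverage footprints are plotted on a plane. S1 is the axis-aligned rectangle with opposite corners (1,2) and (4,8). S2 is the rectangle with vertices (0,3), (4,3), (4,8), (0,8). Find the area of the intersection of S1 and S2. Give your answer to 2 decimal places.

|S1∩S2|: x∈[1,4], y∈[3,8] → 3·5 = 15.

15.00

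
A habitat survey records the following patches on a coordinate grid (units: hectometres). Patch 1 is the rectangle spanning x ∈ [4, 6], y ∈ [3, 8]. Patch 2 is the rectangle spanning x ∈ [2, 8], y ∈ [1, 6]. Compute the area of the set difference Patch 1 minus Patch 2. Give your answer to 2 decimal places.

|Patch 1∩Patch 2|: x∈[4,6], y∈[3,6] → 2·3 = 6.
|Patch 1| = 10.
|Patch 1 ∖ Patch 2| = |Patch 1| − |Patch 1∩Patch 2| = 10 − 6 = 4.00.

4.00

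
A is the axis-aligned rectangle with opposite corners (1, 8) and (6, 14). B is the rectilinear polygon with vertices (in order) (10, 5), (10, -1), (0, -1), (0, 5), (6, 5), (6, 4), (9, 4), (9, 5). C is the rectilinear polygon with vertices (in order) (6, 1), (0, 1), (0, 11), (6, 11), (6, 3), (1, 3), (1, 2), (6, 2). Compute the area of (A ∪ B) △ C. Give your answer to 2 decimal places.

|A ∪ B| = 87.
|(A ∪ B) ∩ C| = 34.
|(A ∪ B) △ C| = 87 + 55 − 68 = 74.00.

74.00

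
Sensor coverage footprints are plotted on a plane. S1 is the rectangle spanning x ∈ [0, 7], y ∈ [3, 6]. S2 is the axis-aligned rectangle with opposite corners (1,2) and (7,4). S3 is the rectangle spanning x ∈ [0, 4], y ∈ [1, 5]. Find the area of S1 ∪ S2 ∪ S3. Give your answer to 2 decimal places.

32.00

By inclusion–exclusion:
Individual areas: |S1| = 21, |S2| = 12, |S3| = 16.
|S1∩S2|: x∈[1,7], y∈[3,4] → 6·1 = 6.
|S1∩S3|: x∈[0,4], y∈[3,5] → 4·2 = 8.
|S2∩S3|: x∈[1,4], y∈[2,4] → 3·2 = 6.
|S1∩S2∩S3| = 3.
|S1 ∪ S2 ∪ S3| = 49 − 20 + 3 = 32.00.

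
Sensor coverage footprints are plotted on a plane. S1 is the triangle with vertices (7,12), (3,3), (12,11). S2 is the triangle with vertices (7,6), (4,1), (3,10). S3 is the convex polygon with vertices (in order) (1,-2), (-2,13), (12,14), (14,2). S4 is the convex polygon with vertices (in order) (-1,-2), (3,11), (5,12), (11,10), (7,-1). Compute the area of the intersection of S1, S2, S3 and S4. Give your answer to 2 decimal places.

The intersection is the polygon with vertices (3.708,3.629), (3.622,4.4), (5.154,7.846), (6.706,6.294).
By the shoelace formula its area is 5.13.

5.13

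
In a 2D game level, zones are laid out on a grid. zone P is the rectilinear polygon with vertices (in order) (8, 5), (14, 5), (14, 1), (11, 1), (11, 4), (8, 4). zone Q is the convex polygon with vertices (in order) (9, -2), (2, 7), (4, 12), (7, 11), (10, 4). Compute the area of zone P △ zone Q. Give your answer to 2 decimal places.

|zone P| = 15, |zone Q| = 57.5, |zone P∩zone Q| = 1.7857.
|zone P △ zone Q| = |zone P| + |zone Q| − 2·|zone P∩zone Q| = 15 + 57.5 − 3.5714 = 68.93.

68.93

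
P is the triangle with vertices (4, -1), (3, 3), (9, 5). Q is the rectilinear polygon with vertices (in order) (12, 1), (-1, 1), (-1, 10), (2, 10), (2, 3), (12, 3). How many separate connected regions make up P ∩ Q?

P ∩ Q is a single connected region.

1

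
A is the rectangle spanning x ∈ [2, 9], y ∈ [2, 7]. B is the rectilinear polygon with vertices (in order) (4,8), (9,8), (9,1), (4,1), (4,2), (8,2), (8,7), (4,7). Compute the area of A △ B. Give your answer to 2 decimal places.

|A| = 35, |B| = 15, |A∩B| = 5.
|A △ B| = |A| + |B| − 2·|A∩B| = 35 + 15 − 10 = 40.00.

40.00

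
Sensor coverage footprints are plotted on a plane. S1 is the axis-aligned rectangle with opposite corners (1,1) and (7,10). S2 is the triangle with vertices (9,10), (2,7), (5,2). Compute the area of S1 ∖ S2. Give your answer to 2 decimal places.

35.14

|S1| = 54, |S1∩S2| = 18.8571.
|S1 ∖ S2| = |S1| − |S1∩S2| = 54 − 18.8571 = 35.14.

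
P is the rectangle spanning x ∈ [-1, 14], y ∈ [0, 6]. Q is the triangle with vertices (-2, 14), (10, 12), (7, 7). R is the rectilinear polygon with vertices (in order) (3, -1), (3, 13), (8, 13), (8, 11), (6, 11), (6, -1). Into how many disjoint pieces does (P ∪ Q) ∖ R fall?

4

(P ∪ Q) ∖ R splits into 4 disjoint pieces (area 48, area 24, area 7.7222, area 10.4444).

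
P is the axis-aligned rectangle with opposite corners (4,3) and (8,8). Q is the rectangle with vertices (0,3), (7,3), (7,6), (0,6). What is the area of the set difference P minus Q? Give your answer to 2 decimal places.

|P∩Q|: x∈[4,7], y∈[3,6] → 3·3 = 9.
|P| = 20.
|P ∖ Q| = |P| − |P∩Q| = 20 − 9 = 11.00.

11.00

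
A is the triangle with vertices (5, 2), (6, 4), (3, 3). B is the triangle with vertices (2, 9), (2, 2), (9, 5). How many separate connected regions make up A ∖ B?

1

A ∖ B is a single connected region.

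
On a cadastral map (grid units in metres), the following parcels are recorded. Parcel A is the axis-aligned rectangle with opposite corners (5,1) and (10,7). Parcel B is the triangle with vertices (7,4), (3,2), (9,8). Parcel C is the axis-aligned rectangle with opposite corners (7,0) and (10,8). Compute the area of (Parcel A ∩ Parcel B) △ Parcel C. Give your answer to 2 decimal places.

25.25

|Parcel A ∩ Parcel B| = 4.75.
|(Parcel A ∩ Parcel B) ∩ Parcel C| = 1.75.
|(Parcel A ∩ Parcel B) △ Parcel C| = 4.75 + 24 − 3.5 = 25.25.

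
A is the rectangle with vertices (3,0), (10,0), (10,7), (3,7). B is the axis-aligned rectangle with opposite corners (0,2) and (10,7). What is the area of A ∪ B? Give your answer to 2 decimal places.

By inclusion–exclusion:
Individual areas: |A| = 49, |B| = 50.
|A∩B|: x∈[3,10], y∈[2,7] → 7·5 = 35.
|A ∪ B| = 99 − 35 = 64.00.

64.00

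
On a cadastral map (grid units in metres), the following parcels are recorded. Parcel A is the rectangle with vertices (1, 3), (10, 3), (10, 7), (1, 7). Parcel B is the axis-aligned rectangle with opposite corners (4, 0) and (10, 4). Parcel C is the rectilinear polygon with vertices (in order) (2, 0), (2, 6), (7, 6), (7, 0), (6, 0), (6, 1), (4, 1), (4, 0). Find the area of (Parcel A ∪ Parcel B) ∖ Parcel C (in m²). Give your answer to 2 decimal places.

32.00

|Parcel A ∪ Parcel B| = 54.
|(Parcel A ∪ Parcel B) ∩ Parcel C| = 22.
|(Parcel A ∪ Parcel B) ∖ Parcel C| = 54 − 22 = 32.00.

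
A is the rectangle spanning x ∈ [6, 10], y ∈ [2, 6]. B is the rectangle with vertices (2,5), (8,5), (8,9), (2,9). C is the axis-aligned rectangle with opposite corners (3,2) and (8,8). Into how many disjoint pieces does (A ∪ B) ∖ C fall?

2

(A ∪ B) ∖ C splits into 2 disjoint pieces (area 8, area 9).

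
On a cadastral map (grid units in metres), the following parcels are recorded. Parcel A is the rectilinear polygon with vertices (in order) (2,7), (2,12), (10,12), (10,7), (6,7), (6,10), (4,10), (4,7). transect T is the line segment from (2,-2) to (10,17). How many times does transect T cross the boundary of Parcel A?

The segment meets the boundary at (7.895,12), (6,7.5).

2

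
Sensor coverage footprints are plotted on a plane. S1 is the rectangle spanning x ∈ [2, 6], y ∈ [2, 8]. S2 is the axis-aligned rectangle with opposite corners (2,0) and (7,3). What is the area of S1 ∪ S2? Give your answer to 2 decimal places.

35.00

By inclusion–exclusion:
Individual areas: |S1| = 24, |S2| = 15.
|S1∩S2|: x∈[2,6], y∈[2,3] → 4·1 = 4.
|S1 ∪ S2| = 39 − 4 = 35.00.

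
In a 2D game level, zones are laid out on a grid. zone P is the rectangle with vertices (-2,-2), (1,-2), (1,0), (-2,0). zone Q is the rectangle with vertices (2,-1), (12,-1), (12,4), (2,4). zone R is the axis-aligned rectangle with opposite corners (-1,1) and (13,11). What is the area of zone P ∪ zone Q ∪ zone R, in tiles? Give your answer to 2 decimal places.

By inclusion–exclusion:
Individual areas: |zone P| = 6, |zone Q| = 50, |zone R| = 140.
|zone P∩zone Q| = 0 (no overlap).
|zone P∩zone R| = 0 (no overlap).
|zone Q∩zone R|: x∈[2,12], y∈[1,4] → 10·3 = 30.
|zone P∩zone Q∩zone R| = 0.
|zone P ∪ zone Q ∪ zone R| = 196 − 30 + 0 = 166.00.

166.00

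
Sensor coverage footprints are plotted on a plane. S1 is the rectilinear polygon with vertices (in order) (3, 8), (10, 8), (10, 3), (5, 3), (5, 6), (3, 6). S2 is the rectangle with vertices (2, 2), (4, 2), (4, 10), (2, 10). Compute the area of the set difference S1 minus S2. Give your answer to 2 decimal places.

|S1| = 29, |S1∩S2| = 2.
|S1 ∖ S2| = |S1| − |S1∩S2| = 29 − 2 = 27.00.

27.00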